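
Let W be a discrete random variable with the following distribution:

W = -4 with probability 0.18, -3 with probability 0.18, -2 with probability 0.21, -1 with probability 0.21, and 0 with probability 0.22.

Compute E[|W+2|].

E[|W+2|] = Σ |w+2|·P(W=w)
 = 2·0.18 + 1·0.18 + 0·0.21 + 1·0.21 + 2·0.22
 = 0.36 + 0.18 + 0 + 0.21 + 0.44
 = 1.19

1.19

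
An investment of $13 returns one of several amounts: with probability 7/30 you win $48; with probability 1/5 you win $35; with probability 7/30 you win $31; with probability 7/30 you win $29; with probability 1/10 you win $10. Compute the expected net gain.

E[payout] = 48·7/30 + 35·1/5 + 31·7/30 + 29·7/30 + 10·1/10
 = 56/5 + 7 + 217/30 + 203/30 + 1
 = 166/5
Net = 166/5 - 13 = 101/5

20.2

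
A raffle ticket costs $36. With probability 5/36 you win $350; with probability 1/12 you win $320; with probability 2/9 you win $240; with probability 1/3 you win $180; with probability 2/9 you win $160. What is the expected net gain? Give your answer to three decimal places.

188.167

E[payout] = 350·5/36 + 320·1/12 + 240·2/9 + 180·1/3 + 160·2/9
 = 875/18 + 80/3 + 160/3 + 60 + 320/9
 = 1345/6
Net = 1345/6 - 36 = 1129/6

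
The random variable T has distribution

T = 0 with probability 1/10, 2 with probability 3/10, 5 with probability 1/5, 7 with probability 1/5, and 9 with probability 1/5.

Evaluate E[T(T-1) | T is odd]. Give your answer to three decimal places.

44.667

P(T is odd) = 1/5 + 1/5 + 1/5 = 3/5.
E[T(T-1) | T is odd] = [20·1/5 + 42·1/5 + 72·1/5] / (3/5)
 = 134/5 / (3/5)
 = 134/3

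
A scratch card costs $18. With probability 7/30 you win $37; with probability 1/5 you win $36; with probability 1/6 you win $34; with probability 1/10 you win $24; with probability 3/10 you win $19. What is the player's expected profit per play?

11.6

E[payout] = 37·7/30 + 36·1/5 + 34·1/6 + 24·1/10 + 19·3/10
 = 259/30 + 36/5 + 17/3 + 12/5 + 57/10
 = 148/5
Net = 148/5 - 18 = 58/5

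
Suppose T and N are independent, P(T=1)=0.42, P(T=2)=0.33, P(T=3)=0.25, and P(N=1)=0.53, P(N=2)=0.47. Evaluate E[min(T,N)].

1.2726

E[min(T,N)] = Σ_t Σ_n min(t,n) · P(T=t)P(N=n)
 = 1·0.2226 + 1·0.1974 + 1·0.1749 + 2·0.1551 + 1·0.1325 + 2·0.1175
 = 0.2226 + 0.1974 + 0.1749 + 0.3102 + 0.1325 + 0.235
 = 1.2726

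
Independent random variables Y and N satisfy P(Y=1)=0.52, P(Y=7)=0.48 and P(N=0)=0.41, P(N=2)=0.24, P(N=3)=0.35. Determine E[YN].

E[YN] = Σ_y Σ_n yn · P(Y=y)P(N=n)
 = 0·0.2132 + 2·0.1248 + 3·0.182 + 0·0.1968 + 14·0.1152 + 21·0.168
 = 0 + 0.2496 + 0.546 + 0 + 1.6128 + 3.528
 = 5.9364

5.9364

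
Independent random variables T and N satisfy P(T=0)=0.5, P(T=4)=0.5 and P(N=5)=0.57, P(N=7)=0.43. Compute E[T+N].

E[T+N] = Σ_t Σ_n (t+n) · P(T=t)P(N=n)
 = 5·0.285 + 7·0.215 + 9·0.285 + 11·0.215
 = 1.425 + 1.505 + 2.565 + 2.365
 = 7.86

7.86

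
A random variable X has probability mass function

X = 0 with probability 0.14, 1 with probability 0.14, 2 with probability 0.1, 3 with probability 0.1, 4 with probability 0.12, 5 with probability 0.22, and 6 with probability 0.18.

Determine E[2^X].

22.1

E[2^X] = Σ 2^x·P(X=x)
 = 1·0.14 + 2·0.14 + 4·0.1 + 8·0.1 + 16·0.12 + 32·0.22 + 64·0.18
 = 0.14 + 0.28 + 0.4 + 0.8 + 1.92 + 7.04 + 11.52
 = 22.1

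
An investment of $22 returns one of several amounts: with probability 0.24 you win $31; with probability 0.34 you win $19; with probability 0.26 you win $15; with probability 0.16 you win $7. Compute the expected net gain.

E[payout] = 31·0.24 + 19·0.34 + 15·0.26 + 7·0.16
 = 7.44 + 6.46 + 3.9 + 1.12
 = 18.92
Net = 18.92 - 22 = -3.08

-3.08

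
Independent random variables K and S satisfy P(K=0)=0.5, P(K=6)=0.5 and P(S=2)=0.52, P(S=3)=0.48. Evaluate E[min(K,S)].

E[min(K,S)] = Σ_k Σ_s min(k,s) · P(K=k)P(S=s)
 = 0·0.26 + 0·0.24 + 2·0.26 + 3·0.24
 = 0 + 0 + 0.52 + 0.72
 = 1.24

1.24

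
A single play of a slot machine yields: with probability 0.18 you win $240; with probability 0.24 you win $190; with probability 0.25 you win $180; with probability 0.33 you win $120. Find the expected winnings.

E[payout] = 240·0.18 + 190·0.24 + 180·0.25 + 120·0.33
 = 43.2 + 45.6 + 45 + 39.6
 = 173.4

173.4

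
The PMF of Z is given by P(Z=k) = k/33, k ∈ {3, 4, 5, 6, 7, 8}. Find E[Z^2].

39

E[Z^2] = Σ z^2·P(Z=z)
 = 9·1/11 + 16·4/33 + 25·5/33 + 36·2/11 + 49·7/33 + 64·8/33
 = 9/11 + 64/33 + 125/33 + 72/11 + 343/33 + 512/33
 = 39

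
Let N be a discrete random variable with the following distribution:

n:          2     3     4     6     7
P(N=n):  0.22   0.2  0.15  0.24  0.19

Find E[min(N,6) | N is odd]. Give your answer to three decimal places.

P(N is odd) = 0.2 + 0.19 = 0.39.
E[min(N,6) | N is odd] = [3·0.2 + 6·0.19] / 0.39
 = 1.74 / 0.39
 = 58/13

4.462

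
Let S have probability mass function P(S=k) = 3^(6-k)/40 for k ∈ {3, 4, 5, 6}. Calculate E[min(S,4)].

3.325

E[min(S,4)] = Σ min(s,4)·P(S=s)
 = 3·27/40 + 4·9/40 + 4·3/40 + 4·1/40
 = 81/40 + 9/10 + 3/10 + 1/10
 = 133/40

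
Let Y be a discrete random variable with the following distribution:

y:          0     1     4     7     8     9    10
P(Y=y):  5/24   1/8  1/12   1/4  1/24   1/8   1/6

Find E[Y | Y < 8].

3.3125

P(Y < 8) = 5/24 + 1/8 + 1/12 + 1/4 = 2/3.
E[Y | Y < 8] = [0·5/24 + 1·1/8 + 4·1/12 + 7·1/4] / (2/3)
 = 53/24 / (2/3)
 = 53/16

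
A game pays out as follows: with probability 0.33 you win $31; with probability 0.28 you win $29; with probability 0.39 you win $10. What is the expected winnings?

E[payout] = 31·0.33 + 29·0.28 + 10·0.39
 = 10.23 + 8.12 + 3.9
 = 22.25

22.25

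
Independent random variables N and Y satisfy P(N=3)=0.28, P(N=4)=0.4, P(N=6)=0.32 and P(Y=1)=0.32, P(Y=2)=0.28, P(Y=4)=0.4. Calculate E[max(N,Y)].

E[max(N,Y)] = Σ_n Σ_y max(n,y) · P(N=n)P(Y=y)
 = 3·0.0896 + 3·0.0784 + 4·0.112 + 4·0.128 + 4·0.112 + 4·0.16 + 6·0.1024 + 6·0.0896 + 6·0.128
 = 0.2688 + 0.2352 + 0.448 + 0.512 + 0.448 + 0.64 + 0.6144 + 0.5376 + 0.768
 = 4.472

4.472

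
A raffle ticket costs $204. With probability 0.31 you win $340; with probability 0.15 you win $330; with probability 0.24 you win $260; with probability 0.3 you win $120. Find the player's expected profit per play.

49.3

E[payout] = 340·0.31 + 330·0.15 + 260·0.24 + 120·0.3
 = 105.4 + 49.5 + 62.4 + 36
 = 253.3
Net = 253.3 - 204 = 49.3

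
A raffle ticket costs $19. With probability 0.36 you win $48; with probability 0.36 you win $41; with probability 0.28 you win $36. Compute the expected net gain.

E[payout] = 48·0.36 + 41·0.36 + 36·0.28
 = 17.28 + 14.76 + 10.08
 = 42.12
Net = 42.12 - 19 = 23.12

23.12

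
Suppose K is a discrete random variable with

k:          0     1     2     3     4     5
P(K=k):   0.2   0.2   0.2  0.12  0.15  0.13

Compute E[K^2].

7.73

E[K^2] = Σ k^2·P(K=k)
 = 0·0.2 + 1·0.2 + 4·0.2 + 9·0.12 + 16·0.15 + 25·0.13
 = 0 + 0.2 + 0.8 + 1.08 + 2.4 + 3.25
 = 7.73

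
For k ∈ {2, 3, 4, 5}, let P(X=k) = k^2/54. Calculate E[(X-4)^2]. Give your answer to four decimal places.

E[(X-4)^2] = Σ (x-4)^2·P(X=x)
 = 4·2/27 + 1·1/6 + 0·8/27 + 1·25/54
 = 8/27 + 1/6 + 0 + 25/54
 = 25/27

0.9259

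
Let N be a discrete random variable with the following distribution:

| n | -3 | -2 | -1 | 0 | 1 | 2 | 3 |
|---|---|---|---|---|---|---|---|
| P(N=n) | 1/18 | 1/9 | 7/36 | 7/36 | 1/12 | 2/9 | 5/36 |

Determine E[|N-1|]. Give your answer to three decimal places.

E[|N-1|] = Σ |n-1|·P(N=n)
 = 4·1/18 + 3·1/9 + 2·7/36 + 1·7/36 + 0·1/12 + 1·2/9 + 2·5/36
 = 2/9 + 1/3 + 7/18 + 7/36 + 0 + 2/9 + 5/18
 = 59/36

1.639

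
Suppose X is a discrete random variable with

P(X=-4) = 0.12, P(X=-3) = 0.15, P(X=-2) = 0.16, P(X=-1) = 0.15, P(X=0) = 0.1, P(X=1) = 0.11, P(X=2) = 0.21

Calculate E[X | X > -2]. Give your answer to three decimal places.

P(X > -2) = 0.15 + 0.1 + 0.11 + 0.21 = 0.57.
E[X | X > -2] = [(-1)·0.15 + 0·0.1 + 1·0.11 + 2·0.21] / 0.57
 = 0.38 / 0.57
 = 2/3

0.667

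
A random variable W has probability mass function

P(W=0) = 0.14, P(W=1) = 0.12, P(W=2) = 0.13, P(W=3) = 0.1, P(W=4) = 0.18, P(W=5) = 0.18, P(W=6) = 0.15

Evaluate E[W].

3.2

E[W] = Σ w·P(W=w)
 = 0·0.14 + 1·0.12 + 2·0.13 + 3·0.1 + 4·0.18 + 5·0.18 + 6·0.15
 = 0 + 0.12 + 0.26 + 0.3 + 0.72 + 0.9 + 0.9
 = 3.2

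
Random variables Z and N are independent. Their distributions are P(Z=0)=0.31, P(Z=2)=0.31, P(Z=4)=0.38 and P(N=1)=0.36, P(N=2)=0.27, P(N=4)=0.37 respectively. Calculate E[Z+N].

E[Z+N] = Σ_z Σ_n (z+n) · P(Z=z)P(N=n)
 = 1·0.1116 + 2·0.0837 + 4·0.1147 + 3·0.1116 + 4·0.0837 + 6·0.1147 + 5·0.1368 + 6·0.1026 + 8·0.1406
 = 0.1116 + 0.1674 + 0.4588 + 0.3348 + 0.3348 + 0.6882 + 0.684 + 0.6156 + 1.1248
 = 4.52

4.52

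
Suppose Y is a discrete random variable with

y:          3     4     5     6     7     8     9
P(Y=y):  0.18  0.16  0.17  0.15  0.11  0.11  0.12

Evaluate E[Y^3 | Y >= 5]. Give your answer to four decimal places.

P(Y >= 5) = 0.17 + 0.15 + 0.11 + 0.11 + 0.12 = 0.66.
E[Y^3 | Y >= 5] = [125·0.17 + 216·0.15 + 343·0.11 + 512·0.11 + 729·0.12] / 0.66
 = 235.18 / 0.66
 = 1069/3

356.3333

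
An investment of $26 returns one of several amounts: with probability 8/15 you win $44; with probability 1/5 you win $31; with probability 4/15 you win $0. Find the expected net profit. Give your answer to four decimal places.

E[payout] = 44·8/15 + 31·1/5 + 0·4/15
 = 352/15 + 31/5 + 0
 = 89/3
Net = 89/3 - 26 = 11/3

3.6667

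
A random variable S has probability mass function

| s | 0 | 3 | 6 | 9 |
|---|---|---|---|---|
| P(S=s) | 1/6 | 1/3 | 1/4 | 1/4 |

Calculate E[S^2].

E[S^2] = Σ s^2·P(S=s)
 = 0·1/6 + 9·1/3 + 36·1/4 + 81·1/4
 = 0 + 3 + 9 + 81/4
 = 129/4

32.25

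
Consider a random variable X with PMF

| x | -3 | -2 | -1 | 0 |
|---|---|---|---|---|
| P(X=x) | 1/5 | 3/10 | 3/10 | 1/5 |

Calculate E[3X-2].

E[3X-2] = Σ (3x-2)·P(X=x)
 = (-11)·1/5 + (-8)·3/10 + (-5)·3/10 + (-2)·1/5
 = (-11/5) + (-12/5) + (-3/2) + (-2/5)
 = -13/2

-6.5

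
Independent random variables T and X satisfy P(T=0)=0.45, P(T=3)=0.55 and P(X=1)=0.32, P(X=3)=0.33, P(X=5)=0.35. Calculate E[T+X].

4.71

E[T+X] = Σ_t Σ_x (t+x) · P(T=t)P(X=x)
 = 1·0.144 + 3·0.1485 + 5·0.1575 + 4·0.176 + 6·0.1815 + 8·0.1925
 = 0.144 + 0.4455 + 0.7875 + 0.704 + 1.089 + 1.54
 = 4.71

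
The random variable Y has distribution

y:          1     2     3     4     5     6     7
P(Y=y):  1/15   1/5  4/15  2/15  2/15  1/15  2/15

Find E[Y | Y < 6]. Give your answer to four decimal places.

P(Y < 6) = 1/15 + 1/5 + 4/15 + 2/15 + 2/15 = 4/5.
E[Y | Y < 6] = [1·1/15 + 2·1/5 + 3·4/15 + 4·2/15 + 5·2/15] / (4/5)
 = 37/15 / (4/5)
 = 37/12

3.0833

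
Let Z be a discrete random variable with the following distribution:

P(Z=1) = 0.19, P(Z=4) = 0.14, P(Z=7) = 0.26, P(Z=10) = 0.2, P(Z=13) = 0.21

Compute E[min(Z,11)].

6.88

E[min(Z,11)] = Σ min(z,11)·P(Z=z)
 = 1·0.19 + 4·0.14 + 7·0.26 + 10·0.2 + 11·0.21
 = 0.19 + 0.56 + 1.82 + 2 + 2.31
 = 6.88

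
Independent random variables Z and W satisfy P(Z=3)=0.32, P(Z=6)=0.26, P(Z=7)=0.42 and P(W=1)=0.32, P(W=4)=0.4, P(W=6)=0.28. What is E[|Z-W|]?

2.6536

E[|Z-W|] = Σ_z Σ_w |z-w| · P(Z=z)P(W=w)
 = 2·0.1024 + 1·0.128 + 3·0.0896 + 5·0.0832 + 2·0.104 + 0·0.0728 + 6·0.1344 + 3·0.168 + 1·0.1176
 = 0.2048 + 0.128 + 0.2688 + 0.416 + 0.208 + 0 + 0.8064 + 0.504 + 0.1176
 = 2.6536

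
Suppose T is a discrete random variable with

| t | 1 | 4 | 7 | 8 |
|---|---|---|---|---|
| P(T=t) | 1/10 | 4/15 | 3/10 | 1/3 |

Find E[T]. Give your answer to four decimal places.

5.9333

E[T] = Σ t·P(T=t)
 = 1·1/10 + 4·4/15 + 7·3/10 + 8·1/3
 = 1/10 + 16/15 + 21/10 + 8/3
 = 89/15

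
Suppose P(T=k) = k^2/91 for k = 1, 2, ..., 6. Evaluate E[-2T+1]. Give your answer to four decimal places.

-8.6923

E[-2T+1] = Σ (-2t+1)·P(T=t)
 = (-1)·1/91 + (-3)·4/91 + (-5)·9/91 + (-7)·16/91 + (-9)·25/91 + (-11)·36/91
 = (-1/91) + (-12/91) + (-45/91) + (-16/13) + (-225/91) + (-396/91)
 = -113/13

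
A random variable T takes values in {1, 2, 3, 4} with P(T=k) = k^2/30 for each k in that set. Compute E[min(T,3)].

2.8

E[min(T,3)] = Σ min(t,3)·P(T=t)
 = 1·1/30 + 2·2/15 + 3·3/10 + 3·8/15
 = 1/30 + 4/15 + 9/10 + 8/5
 = 14/5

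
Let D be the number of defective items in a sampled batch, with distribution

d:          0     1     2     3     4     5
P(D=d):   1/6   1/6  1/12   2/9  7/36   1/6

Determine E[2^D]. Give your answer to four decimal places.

E[2^D] = Σ 2^d·P(D=d)
 = 1·1/6 + 2·1/6 + 4·1/12 + 8·2/9 + 16·7/36 + 32·1/6
 = 1/6 + 1/3 + 1/3 + 16/9 + 28/9 + 16/3
 = 199/18

11.0556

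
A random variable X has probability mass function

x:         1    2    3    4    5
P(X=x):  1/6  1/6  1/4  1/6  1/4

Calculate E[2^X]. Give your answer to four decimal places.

E[2^X] = Σ 2^x·P(X=x)
 = 2·1/6 + 4·1/6 + 8·1/4 + 16·1/6 + 32·1/4
 = 1/3 + 2/3 + 2 + 8/3 + 8
 = 41/3

13.6667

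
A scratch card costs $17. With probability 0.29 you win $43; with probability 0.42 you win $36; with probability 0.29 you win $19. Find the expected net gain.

16.1

E[payout] = 43·0.29 + 36·0.42 + 19·0.29
 = 12.47 + 15.12 + 5.51
 = 33.1
Net = 33.1 - 17 = 16.1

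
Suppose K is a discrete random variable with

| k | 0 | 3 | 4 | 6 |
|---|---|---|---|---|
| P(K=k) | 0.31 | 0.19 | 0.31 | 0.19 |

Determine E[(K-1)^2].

8.61

E[(K-1)^2] = Σ (k-1)^2·P(K=k)
 = 1·0.31 + 4·0.19 + 9·0.31 + 25·0.19
 = 0.31 + 0.76 + 2.79 + 4.75
 = 8.61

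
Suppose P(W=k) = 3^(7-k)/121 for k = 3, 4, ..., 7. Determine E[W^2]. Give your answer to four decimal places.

12.7521

E[W^2] = Σ w^2·P(W=w)
 = 9·81/121 + 16·27/121 + 25·9/121 + 36·3/121 + 49·1/121
 = 729/121 + 432/121 + 225/121 + 108/121 + 49/121
 = 1543/121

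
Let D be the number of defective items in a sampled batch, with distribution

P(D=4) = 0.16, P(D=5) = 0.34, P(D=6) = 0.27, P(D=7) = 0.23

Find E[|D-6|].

E[|D-6|] = Σ |d-6|·P(D=d)
 = 2·0.16 + 1·0.34 + 0·0.27 + 1·0.23
 = 0.32 + 0.34 + 0 + 0.23
 = 0.89

0.89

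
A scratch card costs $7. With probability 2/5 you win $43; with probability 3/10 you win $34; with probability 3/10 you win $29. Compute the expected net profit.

29.1

E[payout] = 43·2/5 + 34·3/10 + 29·3/10
 = 86/5 + 51/5 + 87/10
 = 361/10
Net = 361/10 - 7 = 291/10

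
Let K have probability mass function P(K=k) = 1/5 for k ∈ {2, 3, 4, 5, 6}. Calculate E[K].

E[K] = Σ k·P(K=k)
 = 2·1/5 + 3·1/5 + 4·1/5 + 5·1/5 + 6·1/5
 = 2/5 + 3/5 + 4/5 + 1 + 6/5
 = 4

4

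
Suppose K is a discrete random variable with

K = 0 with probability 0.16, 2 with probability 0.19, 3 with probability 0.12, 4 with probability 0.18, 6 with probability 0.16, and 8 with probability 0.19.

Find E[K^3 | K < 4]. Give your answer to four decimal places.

P(K < 4) = 0.16 + 0.19 + 0.12 = 0.47.
E[K^3 | K < 4] = [0·0.16 + 8·0.19 + 27·0.12] / 0.47
 = 4.76 / 0.47
 = 476/47

10.1277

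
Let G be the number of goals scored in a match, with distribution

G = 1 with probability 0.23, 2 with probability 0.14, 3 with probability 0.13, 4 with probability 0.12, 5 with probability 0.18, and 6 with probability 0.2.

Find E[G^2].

E[G^2] = Σ g^2·P(G=g)
 = 1·0.23 + 4·0.14 + 9·0.13 + 16·0.12 + 25·0.18 + 36·0.2
 = 0.23 + 0.56 + 1.17 + 1.92 + 4.5 + 7.2
 = 15.58

15.58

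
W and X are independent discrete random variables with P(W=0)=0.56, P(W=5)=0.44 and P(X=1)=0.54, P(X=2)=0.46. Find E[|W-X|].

2.3752

E[|W-X|] = Σ_w Σ_x |w-x| · P(W=w)P(X=x)
 = 1·0.3024 + 2·0.2576 + 4·0.2376 + 3·0.2024
 = 0.3024 + 0.5152 + 0.9504 + 0.6072
 = 2.3752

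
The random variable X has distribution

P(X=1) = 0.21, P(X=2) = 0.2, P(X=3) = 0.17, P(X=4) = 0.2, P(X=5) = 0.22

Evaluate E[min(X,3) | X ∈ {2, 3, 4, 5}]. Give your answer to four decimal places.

2.7468

P(X ∈ {2, 3, 4, 5}) = 0.2 + 0.17 + 0.2 + 0.22 = 0.79.
E[min(X,3) | X ∈ {2, 3, 4, 5}] = [2·0.2 + 3·0.17 + 3·0.2 + 3·0.22] / 0.79
 = 2.17 / 0.79
 = 217/79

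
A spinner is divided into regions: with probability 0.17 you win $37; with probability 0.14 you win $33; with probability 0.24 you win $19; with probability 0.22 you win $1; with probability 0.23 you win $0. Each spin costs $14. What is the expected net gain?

E[payout] = 37·0.17 + 33·0.14 + 19·0.24 + 1·0.22 + 0·0.23
 = 6.29 + 4.62 + 4.56 + 0.22 + 0
 = 15.69
Net = 15.69 - 14 = 1.69

1.69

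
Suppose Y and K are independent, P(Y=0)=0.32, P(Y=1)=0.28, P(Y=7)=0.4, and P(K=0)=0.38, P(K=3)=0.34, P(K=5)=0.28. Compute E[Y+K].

5.5

E[Y+K] = Σ_y Σ_k (y+k) · P(Y=y)P(K=k)
 = 0·0.1216 + 3·0.1088 + 5·0.0896 + 1·0.1064 + 4·0.0952 + 6·0.0784 + 7·0.152 + 10·0.136 + 12·0.112
 = 0 + 0.3264 + 0.448 + 0.1064 + 0.3808 + 0.4704 + 1.064 + 1.36 + 1.344
 = 5.5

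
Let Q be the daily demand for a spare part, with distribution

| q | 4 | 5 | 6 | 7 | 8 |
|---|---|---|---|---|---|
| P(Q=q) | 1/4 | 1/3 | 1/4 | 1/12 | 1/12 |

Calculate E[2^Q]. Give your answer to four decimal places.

62.6667

E[2^Q] = Σ 2^q·P(Q=q)
 = 16·1/4 + 32·1/3 + 64·1/4 + 128·1/12 + 256·1/12
 = 4 + 32/3 + 16 + 32/3 + 64/3
 = 188/3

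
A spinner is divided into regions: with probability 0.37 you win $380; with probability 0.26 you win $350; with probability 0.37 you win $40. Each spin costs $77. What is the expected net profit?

E[payout] = 380·0.37 + 350·0.26 + 40·0.37
 = 140.6 + 91 + 14.8
 = 246.4
Net = 246.4 - 77 = 169.4

169.4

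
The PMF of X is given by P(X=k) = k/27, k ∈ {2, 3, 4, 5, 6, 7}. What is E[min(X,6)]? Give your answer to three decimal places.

E[min(X,6)] = Σ min(x,6)·P(X=x)
 = 2·2/27 + 3·1/9 + 4·4/27 + 5·5/27 + 6·2/9 + 6·7/27
 = 4/27 + 1/3 + 16/27 + 25/27 + 4/3 + 14/9
 = 44/9

4.889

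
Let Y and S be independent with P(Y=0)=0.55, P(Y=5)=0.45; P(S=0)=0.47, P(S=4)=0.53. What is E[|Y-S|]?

E[|Y-S|] = Σ_y Σ_s |y-s| · P(Y=y)P(S=s)
 = 0·0.2585 + 4·0.2915 + 5·0.2115 + 1·0.2385
 = 0 + 1.166 + 1.0575 + 0.2385
 = 2.462

2.462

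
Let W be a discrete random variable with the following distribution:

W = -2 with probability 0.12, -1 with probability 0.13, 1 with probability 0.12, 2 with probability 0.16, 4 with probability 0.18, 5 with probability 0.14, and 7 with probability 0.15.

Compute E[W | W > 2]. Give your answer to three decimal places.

P(W > 2) = 0.18 + 0.14 + 0.15 = 0.47.
E[W | W > 2] = [4·0.18 + 5·0.14 + 7·0.15] / 0.47
 = 2.47 / 0.47
 = 247/47

5.255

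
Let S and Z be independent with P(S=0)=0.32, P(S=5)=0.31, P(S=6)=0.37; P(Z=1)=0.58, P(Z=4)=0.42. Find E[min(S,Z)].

E[min(S,Z)] = Σ_s Σ_z min(s,z) · P(S=s)P(Z=z)
 = 0·0.1856 + 0·0.1344 + 1·0.1798 + 4·0.1302 + 1·0.2146 + 4·0.1554
 = 0 + 0 + 0.1798 + 0.5208 + 0.2146 + 0.6216
 = 1.5368

1.5368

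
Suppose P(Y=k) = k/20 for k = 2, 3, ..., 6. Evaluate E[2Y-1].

E[2Y-1] = Σ (2y-1)·P(Y=y)
 = 3·1/10 + 5·3/20 + 7·1/5 + 9·1/4 + 11·3/10
 = 3/10 + 3/4 + 7/5 + 9/4 + 33/10
 = 8

8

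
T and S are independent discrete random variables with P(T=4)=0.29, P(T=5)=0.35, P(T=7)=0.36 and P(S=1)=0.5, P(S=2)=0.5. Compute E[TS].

8.145

E[TS] = Σ_t Σ_s ts · P(T=t)P(S=s)
 = 4·0.145 + 8·0.145 + 5·0.175 + 10·0.175 + 7·0.18 + 14·0.18
 = 0.58 + 1.16 + 0.875 + 1.75 + 1.26 + 2.52
 = 8.145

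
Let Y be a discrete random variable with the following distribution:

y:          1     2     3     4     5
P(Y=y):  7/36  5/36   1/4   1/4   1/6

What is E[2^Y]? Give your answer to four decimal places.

E[2^Y] = Σ 2^y·P(Y=y)
 = 2·7/36 + 4·5/36 + 8·1/4 + 16·1/4 + 32·1/6
 = 7/18 + 5/9 + 2 + 4 + 16/3
 = 221/18

12.2778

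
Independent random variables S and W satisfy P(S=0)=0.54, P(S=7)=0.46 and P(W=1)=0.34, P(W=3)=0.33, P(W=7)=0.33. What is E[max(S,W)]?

5.1856

E[max(S,W)] = Σ_s Σ_w max(s,w) · P(S=s)P(W=w)
 = 1·0.1836 + 3·0.1782 + 7·0.1782 + 7·0.1564 + 7·0.1518 + 7·0.1518
 = 0.1836 + 0.5346 + 1.2474 + 1.0948 + 1.0626 + 1.0626
 = 5.1856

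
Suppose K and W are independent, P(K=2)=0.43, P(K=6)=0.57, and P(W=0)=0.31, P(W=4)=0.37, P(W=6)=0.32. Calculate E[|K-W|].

2.6172

E[|K-W|] = Σ_k Σ_w |k-w| · P(K=k)P(W=w)
 = 2·0.1333 + 2·0.1591 + 4·0.1376 + 6·0.1767 + 2·0.2109 + 0·0.1824
 = 0.2666 + 0.3182 + 0.5504 + 1.0602 + 0.4218 + 0
 = 2.6172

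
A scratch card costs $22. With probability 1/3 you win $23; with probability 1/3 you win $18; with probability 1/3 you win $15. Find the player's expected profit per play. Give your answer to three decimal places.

-3.333

E[payout] = 23·1/3 + 18·1/3 + 15·1/3
 = 23/3 + 6 + 5
 = 56/3
Net = 56/3 - 22 = -10/3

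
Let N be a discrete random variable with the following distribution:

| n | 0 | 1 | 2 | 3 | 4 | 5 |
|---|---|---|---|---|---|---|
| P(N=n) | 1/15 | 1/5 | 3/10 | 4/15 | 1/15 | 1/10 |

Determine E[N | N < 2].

P(N < 2) = 1/15 + 1/5 = 4/15.
E[N | N < 2] = [0·1/15 + 1·1/5] / (4/15)
 = 1/5 / (4/15)
 = 3/4

0.75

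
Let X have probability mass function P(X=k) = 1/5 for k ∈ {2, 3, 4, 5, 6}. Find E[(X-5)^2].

E[(X-5)^2] = Σ (x-5)^2·P(X=x)
 = 9·1/5 + 4·1/5 + 1·1/5 + 0·1/5 + 1·1/5
 = 9/5 + 4/5 + 1/5 + 0 + 1/5
 = 3

3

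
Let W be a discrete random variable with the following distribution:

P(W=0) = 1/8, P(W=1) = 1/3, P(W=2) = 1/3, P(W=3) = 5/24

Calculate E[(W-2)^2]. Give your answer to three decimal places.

E[(W-2)^2] = Σ (w-2)^2·P(W=w)
 = 4·1/8 + 1·1/3 + 0·1/3 + 1·5/24
 = 1/2 + 1/3 + 0 + 5/24
 = 25/24

1.042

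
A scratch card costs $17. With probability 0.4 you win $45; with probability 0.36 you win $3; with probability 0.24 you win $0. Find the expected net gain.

2.08

E[payout] = 45·0.4 + 3·0.36 + 0·0.24
 = 18 + 1.08 + 0
 = 19.08
Net = 19.08 - 17 = 2.08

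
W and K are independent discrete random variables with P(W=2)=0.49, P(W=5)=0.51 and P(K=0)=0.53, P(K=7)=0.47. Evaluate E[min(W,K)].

1.6591

E[min(W,K)] = Σ_w Σ_k min(w,k) · P(W=w)P(K=k)
 = 0·0.2597 + 2·0.2303 + 0·0.2703 + 5·0.2397
 = 0 + 0.4606 + 0 + 1.1985
 = 1.6591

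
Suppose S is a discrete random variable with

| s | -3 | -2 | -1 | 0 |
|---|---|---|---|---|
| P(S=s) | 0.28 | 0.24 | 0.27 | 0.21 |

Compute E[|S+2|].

E[|S+2|] = Σ |s+2|·P(S=s)
 = 1·0.28 + 0·0.24 + 1·0.27 + 2·0.21
 = 0.28 + 0 + 0.27 + 0.42
 = 0.97

0.97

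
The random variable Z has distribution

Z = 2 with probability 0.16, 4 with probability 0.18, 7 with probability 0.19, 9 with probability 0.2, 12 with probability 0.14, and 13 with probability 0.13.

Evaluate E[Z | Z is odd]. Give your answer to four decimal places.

P(Z is odd) = 0.19 + 0.2 + 0.13 = 0.52.
E[Z | Z is odd] = [7·0.19 + 9·0.2 + 13·0.13] / 0.52
 = 4.82 / 0.52
 = 241/26

9.2692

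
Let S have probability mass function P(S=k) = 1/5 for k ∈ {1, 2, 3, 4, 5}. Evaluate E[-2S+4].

-2

E[-2S+4] = Σ (-2s+4)·P(S=s)
 = 2·1/5 + 0·1/5 + (-2)·1/5 + (-4)·1/5 + (-6)·1/5
 = 2/5 + 0 + (-2/5) + (-4/5) + (-6/5)
 = -2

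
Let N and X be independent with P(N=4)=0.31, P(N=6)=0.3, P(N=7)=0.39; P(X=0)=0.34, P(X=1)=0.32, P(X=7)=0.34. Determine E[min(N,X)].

E[min(N,X)] = Σ_n Σ_x min(n,x) · P(N=n)P(X=x)
 = 0·0.1054 + 1·0.0992 + 4·0.1054 + 0·0.102 + 1·0.096 + 6·0.102 + 0·0.1326 + 1·0.1248 + 7·0.1326
 = 0 + 0.0992 + 0.4216 + 0 + 0.096 + 0.612 + 0 + 0.1248 + 0.9282
 = 2.2818

2.2818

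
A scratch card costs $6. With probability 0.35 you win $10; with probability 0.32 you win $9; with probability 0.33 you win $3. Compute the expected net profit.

1.37

E[payout] = 10·0.35 + 9·0.32 + 3·0.33
 = 3.5 + 2.88 + 0.99
 = 7.37
Net = 7.37 - 6 = 1.37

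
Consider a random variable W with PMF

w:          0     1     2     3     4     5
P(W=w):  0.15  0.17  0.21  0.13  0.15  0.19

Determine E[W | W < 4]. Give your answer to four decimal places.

1.4848

P(W < 4) = 0.15 + 0.17 + 0.21 + 0.13 = 0.66.
E[W | W < 4] = [0·0.15 + 1·0.17 + 2·0.21 + 3·0.13] / 0.66
 = 0.98 / 0.66
 = 49/33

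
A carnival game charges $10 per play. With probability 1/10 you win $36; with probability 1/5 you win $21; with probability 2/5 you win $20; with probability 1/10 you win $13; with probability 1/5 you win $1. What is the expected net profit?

E[payout] = 36·1/10 + 21·1/5 + 20·2/5 + 13·1/10 + 1·1/5
 = 18/5 + 21/5 + 8 + 13/10 + 1/5
 = 173/10
Net = 173/10 - 10 = 73/10

7.3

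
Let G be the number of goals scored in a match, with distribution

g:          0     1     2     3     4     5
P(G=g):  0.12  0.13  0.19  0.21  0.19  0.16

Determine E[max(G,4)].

E[max(G,4)] = Σ max(g,4)·P(G=g)
 = 4·0.12 + 4·0.13 + 4·0.19 + 4·0.21 + 4·0.19 + 5·0.16
 = 0.48 + 0.52 + 0.76 + 0.84 + 0.76 + 0.8
 = 4.16

4.16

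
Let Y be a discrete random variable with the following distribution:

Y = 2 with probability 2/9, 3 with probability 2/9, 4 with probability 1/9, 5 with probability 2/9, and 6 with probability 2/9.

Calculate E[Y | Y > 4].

5.5

P(Y > 4) = 2/9 + 2/9 = 4/9.
E[Y | Y > 4] = [5·2/9 + 6·2/9] / (4/9)
 = 22/9 / (4/9)
 = 11/2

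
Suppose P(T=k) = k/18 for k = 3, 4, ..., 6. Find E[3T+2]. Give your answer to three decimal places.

16.333

E[3T+2] = Σ (3t+2)·P(T=t)
 = 11·1/6 + 14·2/9 + 17·5/18 + 20·1/3
 = 11/6 + 28/9 + 85/18 + 20/3
 = 49/3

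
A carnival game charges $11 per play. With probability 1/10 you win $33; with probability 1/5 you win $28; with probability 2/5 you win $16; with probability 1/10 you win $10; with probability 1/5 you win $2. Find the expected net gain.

5.7

E[payout] = 33·1/10 + 28·1/5 + 16·2/5 + 10·1/10 + 2·1/5
 = 33/10 + 28/5 + 32/5 + 1 + 2/5
 = 167/10
Net = 167/10 - 11 = 57/10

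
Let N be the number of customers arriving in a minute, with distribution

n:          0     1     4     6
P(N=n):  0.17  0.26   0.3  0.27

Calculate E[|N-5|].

E[|N-5|] = Σ |n-5|·P(N=n)
 = 5·0.17 + 4·0.26 + 1·0.3 + 1·0.27
 = 0.85 + 1.04 + 0.3 + 0.27
 = 2.46

2.46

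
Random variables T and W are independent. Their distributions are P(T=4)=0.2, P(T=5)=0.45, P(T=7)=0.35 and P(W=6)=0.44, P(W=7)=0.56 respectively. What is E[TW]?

E[TW] = Σ_t Σ_w tw · P(T=t)P(W=w)
 = 24·0.088 + 28·0.112 + 30·0.198 + 35·0.252 + 42·0.154 + 49·0.196
 = 2.112 + 3.136 + 5.94 + 8.82 + 6.468 + 9.604
 = 36.08

36.08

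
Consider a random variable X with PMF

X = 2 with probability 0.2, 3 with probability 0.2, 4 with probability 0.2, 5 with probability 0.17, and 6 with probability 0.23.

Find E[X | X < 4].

P(X < 4) = 0.2 + 0.2 = 0.4.
E[X | X < 4] = [2·0.2 + 3·0.2] / 0.4
 = 1 / 0.4
 = 5/2

2.5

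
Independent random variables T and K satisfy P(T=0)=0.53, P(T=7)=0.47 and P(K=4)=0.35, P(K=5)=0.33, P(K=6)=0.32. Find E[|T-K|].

3.5882

E[|T-K|] = Σ_t Σ_k |t-k| · P(T=t)P(K=k)
 = 4·0.1855 + 5·0.1749 + 6·0.1696 + 3·0.1645 + 2·0.1551 + 1·0.1504
 = 0.742 + 0.8745 + 1.0176 + 0.4935 + 0.3102 + 0.1504
 = 3.5882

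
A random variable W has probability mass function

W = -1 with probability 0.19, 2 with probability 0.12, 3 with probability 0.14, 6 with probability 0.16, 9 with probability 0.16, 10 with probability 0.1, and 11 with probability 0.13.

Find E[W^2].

46.38

E[W^2] = Σ w^2·P(W=w)
 = 1·0.19 + 4·0.12 + 9·0.14 + 36·0.16 + 81·0.16 + 100·0.1 + 121·0.13
 = 0.19 + 0.48 + 1.26 + 5.76 + 12.96 + 10 + 15.73
 = 46.38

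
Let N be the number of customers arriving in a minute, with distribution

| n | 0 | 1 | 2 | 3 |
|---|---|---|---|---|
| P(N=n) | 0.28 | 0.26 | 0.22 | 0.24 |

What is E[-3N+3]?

-1.26

E[-3N+3] = Σ (-3n+3)·P(N=n)
 = 3·0.28 + 0·0.26 + (-3)·0.22 + (-6)·0.24
 = 0.84 + 0 + (-0.66) + (-1.44)
 = -1.26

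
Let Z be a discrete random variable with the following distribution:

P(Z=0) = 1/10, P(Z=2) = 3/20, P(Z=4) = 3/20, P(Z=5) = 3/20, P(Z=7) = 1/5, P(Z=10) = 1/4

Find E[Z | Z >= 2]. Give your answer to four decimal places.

6.1667

P(Z >= 2) = 3/20 + 3/20 + 3/20 + 1/5 + 1/4 = 9/10.
E[Z | Z >= 2] = [2·3/20 + 4·3/20 + 5·3/20 + 7·1/5 + 10·1/4] / (9/10)
 = 111/20 / (9/10)
 = 37/6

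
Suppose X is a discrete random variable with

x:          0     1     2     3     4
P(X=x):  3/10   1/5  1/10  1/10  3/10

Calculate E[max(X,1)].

2.2

E[max(X,1)] = Σ max(x,1)·P(X=x)
 = 1·3/10 + 1·1/5 + 2·1/10 + 3·1/10 + 4·3/10
 = 3/10 + 1/5 + 1/5 + 3/10 + 6/5
 = 11/5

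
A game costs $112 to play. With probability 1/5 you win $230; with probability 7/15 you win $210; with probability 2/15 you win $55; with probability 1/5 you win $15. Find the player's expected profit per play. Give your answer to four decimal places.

E[payout] = 230·1/5 + 210·7/15 + 55·2/15 + 15·1/5
 = 46 + 98 + 22/3 + 3
 = 463/3
Net = 463/3 - 112 = 127/3

42.3333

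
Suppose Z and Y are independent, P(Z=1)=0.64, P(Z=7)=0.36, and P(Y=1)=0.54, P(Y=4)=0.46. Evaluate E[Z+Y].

E[Z+Y] = Σ_z Σ_y (z+y) · P(Z=z)P(Y=y)
 = 2·0.3456 + 5·0.2944 + 8·0.1944 + 11·0.1656
 = 0.6912 + 1.472 + 1.5552 + 1.8216
 = 5.54

5.54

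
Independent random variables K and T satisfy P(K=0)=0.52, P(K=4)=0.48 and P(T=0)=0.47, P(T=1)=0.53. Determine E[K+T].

E[K+T] = Σ_k Σ_t (k+t) · P(K=k)P(T=t)
 = 0·0.2444 + 1·0.2756 + 4·0.2256 + 5·0.2544
 = 0 + 0.2756 + 0.9024 + 1.272
 = 2.45

2.45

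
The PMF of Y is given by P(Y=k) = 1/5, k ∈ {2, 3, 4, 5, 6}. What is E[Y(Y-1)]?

14

E[Y(Y-1)] = Σ y(y-1)·P(Y=y)
 = 2·1/5 + 6·1/5 + 12·1/5 + 20·1/5 + 30·1/5
 = 2/5 + 6/5 + 12/5 + 4 + 6
 = 14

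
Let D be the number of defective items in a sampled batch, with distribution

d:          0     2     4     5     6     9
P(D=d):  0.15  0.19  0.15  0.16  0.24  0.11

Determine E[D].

E[D] = Σ d·P(D=d)
 = 0·0.15 + 2·0.19 + 4·0.15 + 5·0.16 + 6·0.24 + 9·0.11
 = 0 + 0.38 + 0.6 + 0.8 + 1.44 + 0.99
 = 4.21

4.21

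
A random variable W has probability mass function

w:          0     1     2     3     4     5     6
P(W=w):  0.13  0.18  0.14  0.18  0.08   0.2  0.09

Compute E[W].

2.86

E[W] = Σ w·P(W=w)
 = 0·0.13 + 1·0.18 + 2·0.14 + 3·0.18 + 4·0.08 + 5·0.2 + 6·0.09
 = 0 + 0.18 + 0.28 + 0.54 + 0.32 + 1 + 0.54
 = 2.86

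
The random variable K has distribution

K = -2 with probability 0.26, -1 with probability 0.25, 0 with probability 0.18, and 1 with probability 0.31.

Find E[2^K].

0.99

E[2^K] = Σ 2^k·P(K=k)
 = 0.25·0.26 + 0.5·0.25 + 1·0.18 + 2·0.31
 = 0.065 + 0.125 + 0.18 + 0.62
 = 0.99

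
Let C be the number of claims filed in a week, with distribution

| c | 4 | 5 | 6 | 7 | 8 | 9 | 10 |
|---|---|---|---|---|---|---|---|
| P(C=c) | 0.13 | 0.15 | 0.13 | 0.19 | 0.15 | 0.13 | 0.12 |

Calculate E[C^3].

411.89

E[C^3] = Σ c^3·P(C=c)
 = 64·0.13 + 125·0.15 + 216·0.13 + 343·0.19 + 512·0.15 + 729·0.13 + 1000·0.12
 = 8.32 + 18.75 + 28.08 + 65.17 + 76.8 + 94.77 + 120
 = 411.89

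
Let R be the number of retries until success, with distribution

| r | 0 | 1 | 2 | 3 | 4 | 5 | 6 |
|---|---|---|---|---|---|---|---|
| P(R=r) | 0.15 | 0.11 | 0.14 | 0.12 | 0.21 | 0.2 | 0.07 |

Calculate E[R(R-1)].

9.62

E[R(R-1)] = Σ r(r-1)·P(R=r)
 = 0·0.15 + 0·0.11 + 2·0.14 + 6·0.12 + 12·0.21 + 20·0.2 + 30·0.07
 = 0 + 0 + 0.28 + 0.72 + 2.52 + 4 + 2.1
 = 9.62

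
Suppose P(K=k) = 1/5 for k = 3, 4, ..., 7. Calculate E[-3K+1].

E[-3K+1] = Σ (-3k+1)·P(K=k)
 = (-8)·1/5 + (-11)·1/5 + (-14)·1/5 + (-17)·1/5 + (-20)·1/5
 = (-8/5) + (-11/5) + (-14/5) + (-17/5) + (-4)
 = -14

-14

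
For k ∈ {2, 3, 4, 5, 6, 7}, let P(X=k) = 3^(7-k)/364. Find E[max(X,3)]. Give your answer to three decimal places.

E[max(X,3)] = Σ max(x,3)·P(X=x)
 = 3·243/364 + 3·81/364 + 4·27/364 + 5·9/364 + 6·3/364 + 7·1/364
 = 729/364 + 243/364 + 27/91 + 45/364 + 9/182 + 1/52
 = 575/182

3.159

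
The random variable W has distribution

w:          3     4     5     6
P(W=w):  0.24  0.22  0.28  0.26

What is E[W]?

E[W] = Σ w·P(W=w)
 = 3·0.24 + 4·0.22 + 5·0.28 + 6·0.26
 = 0.72 + 0.88 + 1.4 + 1.56
 = 4.56

4.56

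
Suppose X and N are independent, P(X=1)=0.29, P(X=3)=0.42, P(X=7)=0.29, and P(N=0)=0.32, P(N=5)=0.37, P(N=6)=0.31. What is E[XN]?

E[XN] = Σ_x Σ_n xn · P(X=x)P(N=n)
 = 0·0.0928 + 5·0.1073 + 6·0.0899 + 0·0.1344 + 15·0.1554 + 18·0.1302 + 0·0.0928 + 35·0.1073 + 42·0.0899
 = 0 + 0.5365 + 0.5394 + 0 + 2.331 + 2.3436 + 0 + 3.7555 + 3.7758
 = 13.2818

13.2818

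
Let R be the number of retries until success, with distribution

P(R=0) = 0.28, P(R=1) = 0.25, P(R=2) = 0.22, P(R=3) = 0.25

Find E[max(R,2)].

E[max(R,2)] = Σ max(r,2)·P(R=r)
 = 2·0.28 + 2·0.25 + 2·0.22 + 3·0.25
 = 0.56 + 0.5 + 0.44 + 0.75
 = 2.25

2.25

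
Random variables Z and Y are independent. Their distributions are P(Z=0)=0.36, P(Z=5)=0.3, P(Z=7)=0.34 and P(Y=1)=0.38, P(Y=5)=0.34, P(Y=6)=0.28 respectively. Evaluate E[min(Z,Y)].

E[min(Z,Y)] = Σ_z Σ_y min(z,y) · P(Z=z)P(Y=y)
 = 0·0.1368 + 0·0.1224 + 0·0.1008 + 1·0.114 + 5·0.102 + 5·0.084 + 1·0.1292 + 5·0.1156 + 6·0.0952
 = 0 + 0 + 0 + 0.114 + 0.51 + 0.42 + 0.1292 + 0.578 + 0.5712
 = 2.3224

2.3224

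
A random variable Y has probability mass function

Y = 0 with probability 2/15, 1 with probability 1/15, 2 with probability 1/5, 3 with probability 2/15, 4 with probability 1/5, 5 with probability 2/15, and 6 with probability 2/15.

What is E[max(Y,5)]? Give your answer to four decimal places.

E[max(Y,5)] = Σ max(y,5)·P(Y=y)
 = 5·2/15 + 5·1/15 + 5·1/5 + 5·2/15 + 5·1/5 + 5·2/15 + 6·2/15
 = 2/3 + 1/3 + 1 + 2/3 + 1 + 2/3 + 4/5
 = 77/15

5.1333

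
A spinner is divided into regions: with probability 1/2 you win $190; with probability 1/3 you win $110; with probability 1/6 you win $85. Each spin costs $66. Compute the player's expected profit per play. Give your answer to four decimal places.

E[payout] = 190·1/2 + 110·1/3 + 85·1/6
 = 95 + 110/3 + 85/6
 = 875/6
Net = 875/6 - 66 = 479/6

79.8333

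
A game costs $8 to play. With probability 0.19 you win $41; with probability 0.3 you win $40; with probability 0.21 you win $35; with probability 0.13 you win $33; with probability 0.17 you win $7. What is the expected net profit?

E[payout] = 41·0.19 + 40·0.3 + 35·0.21 + 33·0.13 + 7·0.17
 = 7.79 + 12 + 7.35 + 4.29 + 1.19
 = 32.62
Net = 32.62 - 8 = 24.62

24.62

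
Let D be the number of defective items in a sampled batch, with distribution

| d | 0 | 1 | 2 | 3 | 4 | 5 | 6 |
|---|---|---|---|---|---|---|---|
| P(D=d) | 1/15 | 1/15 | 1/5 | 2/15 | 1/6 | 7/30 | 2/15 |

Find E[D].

E[D] = Σ d·P(D=d)
 = 0·1/15 + 1·1/15 + 2·1/5 + 3·2/15 + 4·1/6 + 5·7/30 + 6·2/15
 = 0 + 1/15 + 2/5 + 2/5 + 2/3 + 7/6 + 4/5
 = 7/2

3.5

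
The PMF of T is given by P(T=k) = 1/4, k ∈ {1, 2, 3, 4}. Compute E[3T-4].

3.5

E[3T-4] = Σ (3t-4)·P(T=t)
 = (-1)·1/4 + 2·1/4 + 5·1/4 + 8·1/4
 = (-1/4) + 1/2 + 5/4 + 2
 = 7/2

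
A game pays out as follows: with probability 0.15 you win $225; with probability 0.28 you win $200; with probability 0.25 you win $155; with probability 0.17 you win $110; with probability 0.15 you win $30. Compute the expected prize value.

151.7

E[payout] = 225·0.15 + 200·0.28 + 155·0.25 + 110·0.17 + 30·0.15
 = 33.75 + 56 + 38.75 + 18.7 + 4.5
 = 151.7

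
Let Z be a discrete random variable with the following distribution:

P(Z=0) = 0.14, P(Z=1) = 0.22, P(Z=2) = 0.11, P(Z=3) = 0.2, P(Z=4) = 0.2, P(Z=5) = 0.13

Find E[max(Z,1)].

2.63

E[max(Z,1)] = Σ max(z,1)·P(Z=z)
 = 1·0.14 + 1·0.22 + 2·0.11 + 3·0.2 + 4·0.2 + 5·0.13
 = 0.14 + 0.22 + 0.22 + 0.6 + 0.8 + 0.65
 = 2.63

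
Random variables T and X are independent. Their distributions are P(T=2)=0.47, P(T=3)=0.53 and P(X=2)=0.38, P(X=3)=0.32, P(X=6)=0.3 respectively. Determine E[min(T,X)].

E[min(T,X)] = Σ_t Σ_x min(t,x) · P(T=t)P(X=x)
 = 2·0.1786 + 2·0.1504 + 2·0.141 + 2·0.2014 + 3·0.1696 + 3·0.159
 = 0.3572 + 0.3008 + 0.282 + 0.4028 + 0.5088 + 0.477
 = 2.3286

2.3286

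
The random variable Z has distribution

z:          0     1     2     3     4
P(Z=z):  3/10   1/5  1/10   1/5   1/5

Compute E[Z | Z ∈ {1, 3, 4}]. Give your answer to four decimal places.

2.6667

P(Z ∈ {1, 3, 4}) = 1/5 + 1/5 + 1/5 = 3/5.
E[Z | Z ∈ {1, 3, 4}] = [1·1/5 + 3·1/5 + 4·1/5] / (3/5)
 = 8/5 / (3/5)
 = 8/3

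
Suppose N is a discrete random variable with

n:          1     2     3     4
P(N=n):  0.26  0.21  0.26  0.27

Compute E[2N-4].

E[2N-4] = Σ (2n-4)·P(N=n)
 = (-2)·0.26 + 0·0.21 + 2·0.26 + 4·0.27
 = (-0.52) + 0 + 0.52 + 1.08
 = 1.08

1.08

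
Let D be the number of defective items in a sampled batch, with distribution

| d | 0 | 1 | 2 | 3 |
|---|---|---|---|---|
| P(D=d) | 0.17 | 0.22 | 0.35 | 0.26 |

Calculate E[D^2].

E[D^2] = Σ d^2·P(D=d)
 = 0·0.17 + 1·0.22 + 4·0.35 + 9·0.26
 = 0 + 0.22 + 1.4 + 2.34
 = 3.96

3.96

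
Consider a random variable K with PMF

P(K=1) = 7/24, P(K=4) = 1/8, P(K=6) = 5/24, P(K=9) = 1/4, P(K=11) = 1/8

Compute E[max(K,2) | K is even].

5.25

P(K is even) = 1/8 + 5/24 = 1/3.
E[max(K,2) | K is even] = [4·1/8 + 6·5/24] / (1/3)
 = 7/4 / (1/3)
 = 21/4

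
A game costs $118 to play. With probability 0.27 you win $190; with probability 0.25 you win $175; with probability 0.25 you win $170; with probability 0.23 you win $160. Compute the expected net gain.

56.35

E[payout] = 190·0.27 + 175·0.25 + 170·0.25 + 160·0.23
 = 51.3 + 43.75 + 42.5 + 36.8
 = 174.35
Net = 174.35 - 118 = 56.35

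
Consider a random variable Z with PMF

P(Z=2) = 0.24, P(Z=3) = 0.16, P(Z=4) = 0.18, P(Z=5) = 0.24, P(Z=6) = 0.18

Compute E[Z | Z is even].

P(Z is even) = 0.24 + 0.18 + 0.18 = 0.6.
E[Z | Z is even] = [2·0.24 + 4·0.18 + 6·0.18] / 0.6
 = 2.28 / 0.6
 = 19/5

3.8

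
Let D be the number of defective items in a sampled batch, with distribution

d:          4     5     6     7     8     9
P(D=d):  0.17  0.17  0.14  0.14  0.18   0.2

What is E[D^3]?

E[D^3] = Σ d^3·P(D=d)
 = 64·0.17 + 125·0.17 + 216·0.14 + 343·0.14 + 512·0.18 + 729·0.2
 = 10.88 + 21.25 + 30.24 + 48.02 + 92.16 + 145.8
 = 348.35

348.35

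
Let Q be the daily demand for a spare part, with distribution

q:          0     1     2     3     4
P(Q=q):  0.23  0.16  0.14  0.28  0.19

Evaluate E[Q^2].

6.28

E[Q^2] = Σ q^2·P(Q=q)
 = 0·0.23 + 1·0.16 + 4·0.14 + 9·0.28 + 16·0.19
 = 0 + 0.16 + 0.56 + 2.52 + 3.04
 = 6.28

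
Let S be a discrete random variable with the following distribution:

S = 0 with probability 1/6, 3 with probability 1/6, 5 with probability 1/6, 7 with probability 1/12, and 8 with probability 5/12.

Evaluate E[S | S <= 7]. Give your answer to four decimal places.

3.2857

P(S <= 7) = 1/6 + 1/6 + 1/6 + 1/12 = 7/12.
E[S | S <= 7] = [0·1/6 + 3·1/6 + 5·1/6 + 7·1/12] / (7/12)
 = 23/12 / (7/12)
 = 23/7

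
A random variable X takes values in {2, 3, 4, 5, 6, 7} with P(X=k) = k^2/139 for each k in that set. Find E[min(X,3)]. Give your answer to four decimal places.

2.9712

E[min(X,3)] = Σ min(x,3)·P(X=x)
 = 2·4/139 + 3·9/139 + 3·16/139 + 3·25/139 + 3·36/139 + 3·49/139
 = 8/139 + 27/139 + 48/139 + 75/139 + 108/139 + 147/139
 = 413/139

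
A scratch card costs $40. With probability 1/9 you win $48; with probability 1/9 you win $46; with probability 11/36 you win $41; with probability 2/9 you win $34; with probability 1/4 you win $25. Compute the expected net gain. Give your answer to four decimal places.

E[payout] = 48·1/9 + 46·1/9 + 41·11/36 + 34·2/9 + 25·1/4
 = 16/3 + 46/9 + 451/36 + 68/9 + 25/4
 = 331/9
Net = 331/9 - 40 = -29/9

-3.2222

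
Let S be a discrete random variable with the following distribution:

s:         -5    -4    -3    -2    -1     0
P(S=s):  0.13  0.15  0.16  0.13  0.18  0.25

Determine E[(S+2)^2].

3.11

E[(S+2)^2] = Σ (s+2)^2·P(S=s)
 = 9·0.13 + 4·0.15 + 1·0.16 + 0·0.13 + 1·0.18 + 4·0.25
 = 1.17 + 0.6 + 0.16 + 0 + 0.18 + 1
 = 3.11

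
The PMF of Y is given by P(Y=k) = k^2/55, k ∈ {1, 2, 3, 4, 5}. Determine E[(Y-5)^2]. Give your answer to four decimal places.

E[(Y-5)^2] = Σ (y-5)^2·P(Y=y)
 = 16·1/55 + 9·4/55 + 4·9/55 + 1·16/55 + 0·5/11
 = 16/55 + 36/55 + 36/55 + 16/55 + 0
 = 104/55

1.8909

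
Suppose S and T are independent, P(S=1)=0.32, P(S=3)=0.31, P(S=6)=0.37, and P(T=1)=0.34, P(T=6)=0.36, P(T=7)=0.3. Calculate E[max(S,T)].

5.4398

E[max(S,T)] = Σ_s Σ_t max(s,t) · P(S=s)P(T=t)
 = 1·0.1088 + 6·0.1152 + 7·0.096 + 3·0.1054 + 6·0.1116 + 7·0.093 + 6·0.1258 + 6·0.1332 + 7·0.111
 = 0.1088 + 0.6912 + 0.672 + 0.3162 + 0.6696 + 0.651 + 0.7548 + 0.7992 + 0.777
 = 5.4398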